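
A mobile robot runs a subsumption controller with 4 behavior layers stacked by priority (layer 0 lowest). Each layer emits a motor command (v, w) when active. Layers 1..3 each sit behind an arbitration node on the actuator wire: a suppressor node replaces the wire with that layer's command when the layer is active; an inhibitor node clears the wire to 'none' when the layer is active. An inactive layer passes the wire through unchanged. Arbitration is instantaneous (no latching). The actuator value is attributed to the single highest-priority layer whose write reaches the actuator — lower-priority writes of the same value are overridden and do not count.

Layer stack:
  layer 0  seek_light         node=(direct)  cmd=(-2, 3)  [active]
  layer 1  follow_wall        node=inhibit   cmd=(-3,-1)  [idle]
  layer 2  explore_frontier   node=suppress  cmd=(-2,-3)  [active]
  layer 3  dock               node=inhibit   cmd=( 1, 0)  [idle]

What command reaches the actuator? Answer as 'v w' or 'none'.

-2 -3

layer 0 (seek_light) active — direct: (-2, 3)
layer 1 (follow_wall) idle — unchanged: (-2, 3)
layer 2 (explore_frontier) active — suppresses: (-2, -3)
layer 3 (dock) idle — unchanged: (-2, -3)
→ actuator (-2, -3)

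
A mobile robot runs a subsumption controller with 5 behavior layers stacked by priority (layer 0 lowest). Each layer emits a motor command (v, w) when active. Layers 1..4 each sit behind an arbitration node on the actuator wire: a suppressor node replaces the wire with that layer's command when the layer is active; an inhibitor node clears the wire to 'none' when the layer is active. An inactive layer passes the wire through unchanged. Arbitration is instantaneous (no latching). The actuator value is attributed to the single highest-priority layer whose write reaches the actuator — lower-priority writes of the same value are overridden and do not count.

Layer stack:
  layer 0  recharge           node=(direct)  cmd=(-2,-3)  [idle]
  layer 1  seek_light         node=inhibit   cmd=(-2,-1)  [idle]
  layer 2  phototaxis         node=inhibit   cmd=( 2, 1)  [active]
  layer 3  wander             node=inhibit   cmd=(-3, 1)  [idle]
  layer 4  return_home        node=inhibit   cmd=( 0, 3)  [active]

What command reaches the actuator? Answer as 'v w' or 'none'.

none

L0 recharge: idle → wire = none
L1 seek_light: idle → wire stays none
L2 phototaxis: active, inhibitor → wire = none
L3 wander: idle → wire stays none
L4 return_home: active, inhibitor → wire = none
actuator = none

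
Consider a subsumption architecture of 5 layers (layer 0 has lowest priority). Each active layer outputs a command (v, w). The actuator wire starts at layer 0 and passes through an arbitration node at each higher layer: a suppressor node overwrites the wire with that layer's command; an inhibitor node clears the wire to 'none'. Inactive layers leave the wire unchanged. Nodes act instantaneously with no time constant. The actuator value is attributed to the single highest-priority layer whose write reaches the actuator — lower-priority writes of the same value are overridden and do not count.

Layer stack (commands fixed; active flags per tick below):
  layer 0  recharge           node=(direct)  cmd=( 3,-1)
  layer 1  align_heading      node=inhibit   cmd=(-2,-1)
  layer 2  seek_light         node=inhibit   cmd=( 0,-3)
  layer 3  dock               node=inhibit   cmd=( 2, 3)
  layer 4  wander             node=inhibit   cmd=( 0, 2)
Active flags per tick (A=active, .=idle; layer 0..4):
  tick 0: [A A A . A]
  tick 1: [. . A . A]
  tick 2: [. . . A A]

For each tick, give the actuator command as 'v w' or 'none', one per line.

tick 0:
  L0 recharge: active, feeds wire = (3, -1)
  L1 align_heading: active, inhibitor → wire = none
  L2 seek_light: active, inhibitor → wire = none
  L3 dock: idle → wire stays none
  L4 wander: active, inhibitor → wire = none
  actuator = none
tick 1:
  L0 recharge: idle → wire = none
  L1 align_heading: idle → wire stays none
  L2 seek_light: active, inhibitor → wire = none
  L3 dock: idle → wire stays none
  L4 wander: active, inhibitor → wire = none
  actuator = none
tick 2:
  L0 recharge: idle → wire = none
  L1 align_heading: idle → wire stays none
  L2 seek_light: idle → wire stays none
  L3 dock: active, inhibitor → wire = none
  L4 wander: active, inhibitor → wire = none
  actuator = none

none
none
none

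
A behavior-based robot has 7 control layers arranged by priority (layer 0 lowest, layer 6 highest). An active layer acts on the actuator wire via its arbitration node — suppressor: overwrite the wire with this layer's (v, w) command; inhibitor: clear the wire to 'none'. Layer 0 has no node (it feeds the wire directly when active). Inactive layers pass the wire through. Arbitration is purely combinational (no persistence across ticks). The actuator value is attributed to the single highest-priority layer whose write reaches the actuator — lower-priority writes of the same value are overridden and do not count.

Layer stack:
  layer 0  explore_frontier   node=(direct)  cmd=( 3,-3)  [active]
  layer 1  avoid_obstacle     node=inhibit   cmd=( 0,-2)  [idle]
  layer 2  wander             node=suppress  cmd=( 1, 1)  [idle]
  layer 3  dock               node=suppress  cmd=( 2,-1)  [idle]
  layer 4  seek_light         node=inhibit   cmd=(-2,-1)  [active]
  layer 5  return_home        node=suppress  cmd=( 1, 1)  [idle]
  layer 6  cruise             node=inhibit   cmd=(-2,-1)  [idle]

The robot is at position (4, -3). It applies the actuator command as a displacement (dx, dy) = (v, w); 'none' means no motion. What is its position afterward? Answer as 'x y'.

4 -3

[0] explore_frontier on; wire := (3, -3)
[1] avoid_obstacle off; pass (3, -3)
[2] wander off; pass (3, -3)
[3] dock off; pass (3, -3)
[4] seek_light on (inhibit); wire := none
[5] return_home off; pass none
[6] cruise off; pass none
output none
position: (4, -3) + none = (4, -3)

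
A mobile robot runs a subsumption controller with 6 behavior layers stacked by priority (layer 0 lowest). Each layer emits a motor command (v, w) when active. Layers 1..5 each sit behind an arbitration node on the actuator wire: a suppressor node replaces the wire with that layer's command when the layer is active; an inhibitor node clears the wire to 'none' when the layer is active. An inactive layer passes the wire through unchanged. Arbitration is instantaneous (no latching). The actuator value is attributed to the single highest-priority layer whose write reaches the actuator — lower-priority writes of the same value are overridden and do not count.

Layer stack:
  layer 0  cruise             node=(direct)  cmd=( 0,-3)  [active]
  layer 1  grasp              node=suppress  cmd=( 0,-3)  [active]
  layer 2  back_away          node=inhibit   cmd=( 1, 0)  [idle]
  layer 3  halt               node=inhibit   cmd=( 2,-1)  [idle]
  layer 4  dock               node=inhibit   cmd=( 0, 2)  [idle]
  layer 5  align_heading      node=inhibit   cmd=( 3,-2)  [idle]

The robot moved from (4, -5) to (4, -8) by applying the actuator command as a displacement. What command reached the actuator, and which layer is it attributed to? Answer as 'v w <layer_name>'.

0 -3 grasp

displacement = (4, -8) − (4, -5) = (0, -3)
[0] cruise on; wire := (0, -3)
[1] grasp on (suppress); wire := (0, -3)
[2] back_away off; pass (0, -3)
[3] halt off; pass (0, -3)
[4] dock off; pass (0, -3)
[5] align_heading off; pass (0, -3)
output (0, -3) — from layer 1 (grasp)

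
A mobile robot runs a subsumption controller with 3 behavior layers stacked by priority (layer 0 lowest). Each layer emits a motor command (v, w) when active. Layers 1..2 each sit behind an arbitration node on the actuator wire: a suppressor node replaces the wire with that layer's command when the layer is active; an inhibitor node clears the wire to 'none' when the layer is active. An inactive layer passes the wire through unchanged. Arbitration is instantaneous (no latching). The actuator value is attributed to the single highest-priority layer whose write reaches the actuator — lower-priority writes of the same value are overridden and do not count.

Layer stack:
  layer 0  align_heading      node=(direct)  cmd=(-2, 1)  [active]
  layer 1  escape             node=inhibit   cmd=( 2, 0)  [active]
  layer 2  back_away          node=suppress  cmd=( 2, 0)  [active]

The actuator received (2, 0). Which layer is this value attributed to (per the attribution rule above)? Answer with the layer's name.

[0] align_heading on; wire := (-2, 1)
[1] escape on (inhibit); wire := none
[2] back_away on (suppress); wire := (2, 0)
output (2, 0)
last writer: layer 2 = back_away

back_away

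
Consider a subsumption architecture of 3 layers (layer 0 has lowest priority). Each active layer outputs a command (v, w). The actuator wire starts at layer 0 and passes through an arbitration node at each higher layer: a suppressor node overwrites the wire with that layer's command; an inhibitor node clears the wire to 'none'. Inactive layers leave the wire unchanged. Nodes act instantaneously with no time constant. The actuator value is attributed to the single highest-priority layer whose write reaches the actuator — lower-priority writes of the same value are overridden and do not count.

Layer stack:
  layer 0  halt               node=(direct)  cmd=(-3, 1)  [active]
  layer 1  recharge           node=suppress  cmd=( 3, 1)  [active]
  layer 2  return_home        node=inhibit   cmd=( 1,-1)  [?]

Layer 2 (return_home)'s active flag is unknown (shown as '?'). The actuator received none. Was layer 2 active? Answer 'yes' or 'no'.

yes

If layer 2 is active=yes:
  actuator would be none
If layer 2 is active=no:
  actuator would be (3, 1)
Observed none, so layer 2 was active.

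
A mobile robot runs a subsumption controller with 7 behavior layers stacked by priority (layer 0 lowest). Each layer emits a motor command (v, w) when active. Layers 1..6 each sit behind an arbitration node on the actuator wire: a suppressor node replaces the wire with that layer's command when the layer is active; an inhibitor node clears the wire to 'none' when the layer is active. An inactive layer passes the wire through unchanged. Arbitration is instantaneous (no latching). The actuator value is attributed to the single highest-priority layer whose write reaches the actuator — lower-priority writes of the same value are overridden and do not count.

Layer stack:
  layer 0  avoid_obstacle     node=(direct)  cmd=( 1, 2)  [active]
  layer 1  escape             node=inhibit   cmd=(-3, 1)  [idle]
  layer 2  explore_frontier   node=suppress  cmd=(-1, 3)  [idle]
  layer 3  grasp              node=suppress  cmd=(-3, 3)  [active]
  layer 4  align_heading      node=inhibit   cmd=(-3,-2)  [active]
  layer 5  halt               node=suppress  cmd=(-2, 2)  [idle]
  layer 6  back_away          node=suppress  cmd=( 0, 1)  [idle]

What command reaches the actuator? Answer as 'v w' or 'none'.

none

layer 0 (avoid_obstacle) active — direct: (1, 2)
layer 1 (escape) idle — unchanged: (1, 2)
layer 2 (explore_frontier) idle — unchanged: (1, 2)
layer 3 (grasp) active — suppresses: (-3, 3)
layer 4 (align_heading) active — inhibits: none
layer 5 (halt) idle — unchanged: none
layer 6 (back_away) idle — unchanged: none
→ actuator none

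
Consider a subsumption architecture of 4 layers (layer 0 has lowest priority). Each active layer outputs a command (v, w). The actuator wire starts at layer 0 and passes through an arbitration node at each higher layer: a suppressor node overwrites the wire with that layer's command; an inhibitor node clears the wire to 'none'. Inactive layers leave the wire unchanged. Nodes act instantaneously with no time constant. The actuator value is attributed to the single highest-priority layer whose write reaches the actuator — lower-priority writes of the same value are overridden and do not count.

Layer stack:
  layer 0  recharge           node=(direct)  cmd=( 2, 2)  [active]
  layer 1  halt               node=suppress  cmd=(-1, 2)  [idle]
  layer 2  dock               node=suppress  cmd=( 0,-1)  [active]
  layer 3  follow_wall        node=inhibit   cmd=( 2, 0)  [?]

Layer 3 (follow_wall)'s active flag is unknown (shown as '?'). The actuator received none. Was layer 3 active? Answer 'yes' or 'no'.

yes

If layer 3 is active=yes:
  actuator would be none
If layer 3 is active=no:
  actuator would be (0, -1)
Observed none, so layer 3 was active.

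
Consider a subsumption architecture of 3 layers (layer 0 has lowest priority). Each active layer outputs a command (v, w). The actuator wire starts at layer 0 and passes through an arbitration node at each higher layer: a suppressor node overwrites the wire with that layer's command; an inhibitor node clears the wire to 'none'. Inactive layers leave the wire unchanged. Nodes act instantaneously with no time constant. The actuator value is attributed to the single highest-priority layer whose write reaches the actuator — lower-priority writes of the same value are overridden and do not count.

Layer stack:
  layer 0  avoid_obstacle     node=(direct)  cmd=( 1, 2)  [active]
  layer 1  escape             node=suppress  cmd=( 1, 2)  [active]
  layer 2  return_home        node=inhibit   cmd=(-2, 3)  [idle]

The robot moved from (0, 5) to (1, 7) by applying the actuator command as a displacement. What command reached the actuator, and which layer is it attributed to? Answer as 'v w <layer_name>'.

1 2 escape

displacement = (1, 7) − (0, 5) = (1, 2)
layer 0 (avoid_obstacle) active — direct: (1, 2)
layer 1 (escape) active — suppresses: (1, 2)
layer 2 (return_home) idle — unchanged: (1, 2)
→ actuator (1, 2) — from layer 1 (escape)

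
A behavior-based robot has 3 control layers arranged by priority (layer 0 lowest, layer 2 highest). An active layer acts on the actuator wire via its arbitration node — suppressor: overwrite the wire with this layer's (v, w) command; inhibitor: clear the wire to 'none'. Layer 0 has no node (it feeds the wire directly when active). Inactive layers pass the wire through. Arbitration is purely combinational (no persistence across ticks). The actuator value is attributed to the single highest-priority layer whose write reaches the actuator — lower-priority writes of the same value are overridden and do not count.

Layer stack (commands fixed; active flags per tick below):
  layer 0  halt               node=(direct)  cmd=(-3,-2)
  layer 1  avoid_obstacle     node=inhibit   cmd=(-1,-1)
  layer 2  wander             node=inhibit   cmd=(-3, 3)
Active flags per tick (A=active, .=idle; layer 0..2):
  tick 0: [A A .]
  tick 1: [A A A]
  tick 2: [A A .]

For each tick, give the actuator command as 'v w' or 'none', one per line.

tick 0:
  L0 halt: active, feeds wire = (-3, -2)
  L1 avoid_obstacle: active, inhibitor → wire = none
  L2 wander: idle → wire stays none
  actuator = none
tick 1:
  L0 halt: active, feeds wire = (-3, -2)
  L1 avoid_obstacle: active, inhibitor → wire = none
  L2 wander: active, inhibitor → wire = none
  actuator = none
tick 2:
  L0 halt: active, feeds wire = (-3, -2)
  L1 avoid_obstacle: active, inhibitor → wire = none
  L2 wander: idle → wire stays none
  actuator = none

none
none
none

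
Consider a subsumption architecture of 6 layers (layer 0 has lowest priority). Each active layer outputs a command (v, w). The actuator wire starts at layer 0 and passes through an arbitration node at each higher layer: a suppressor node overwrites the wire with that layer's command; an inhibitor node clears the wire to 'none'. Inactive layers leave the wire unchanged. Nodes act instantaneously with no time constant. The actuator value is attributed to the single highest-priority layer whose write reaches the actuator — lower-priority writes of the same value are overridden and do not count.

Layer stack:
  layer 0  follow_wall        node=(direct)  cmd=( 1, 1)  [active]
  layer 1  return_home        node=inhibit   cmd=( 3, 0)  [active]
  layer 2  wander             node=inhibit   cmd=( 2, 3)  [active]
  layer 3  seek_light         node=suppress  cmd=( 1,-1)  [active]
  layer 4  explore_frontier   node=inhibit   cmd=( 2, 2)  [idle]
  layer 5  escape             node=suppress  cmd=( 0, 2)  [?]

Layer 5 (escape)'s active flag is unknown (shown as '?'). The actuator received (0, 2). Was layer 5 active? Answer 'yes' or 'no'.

If layer 5 is active=yes:
  actuator would be (0, 2)
If layer 5 is active=no:
  actuator would be (1, -1)
Observed (0, 2), so layer 5 was active.

yes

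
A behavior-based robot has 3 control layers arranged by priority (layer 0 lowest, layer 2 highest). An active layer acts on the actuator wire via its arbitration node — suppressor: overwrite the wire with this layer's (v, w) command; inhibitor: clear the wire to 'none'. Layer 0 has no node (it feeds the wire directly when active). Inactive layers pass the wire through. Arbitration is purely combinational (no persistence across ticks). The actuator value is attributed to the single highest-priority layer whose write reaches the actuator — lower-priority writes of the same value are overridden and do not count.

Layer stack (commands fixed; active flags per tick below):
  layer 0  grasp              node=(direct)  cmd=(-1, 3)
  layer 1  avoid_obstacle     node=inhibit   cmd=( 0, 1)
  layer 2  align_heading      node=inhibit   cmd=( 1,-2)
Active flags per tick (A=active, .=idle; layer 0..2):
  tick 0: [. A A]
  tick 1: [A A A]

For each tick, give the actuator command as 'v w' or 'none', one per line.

tick 0:
  layer 0 (grasp) idle — none
  layer 1 (avoid_obstacle) active — inhibits: none
  layer 2 (align_heading) active — inhibits: none
  → actuator none
tick 1:
  layer 0 (grasp) active — direct: (-1, 3)
  layer 1 (avoid_obstacle) active — inhibits: none
  layer 2 (align_heading) active — inhibits: none
  → actuator none

none
none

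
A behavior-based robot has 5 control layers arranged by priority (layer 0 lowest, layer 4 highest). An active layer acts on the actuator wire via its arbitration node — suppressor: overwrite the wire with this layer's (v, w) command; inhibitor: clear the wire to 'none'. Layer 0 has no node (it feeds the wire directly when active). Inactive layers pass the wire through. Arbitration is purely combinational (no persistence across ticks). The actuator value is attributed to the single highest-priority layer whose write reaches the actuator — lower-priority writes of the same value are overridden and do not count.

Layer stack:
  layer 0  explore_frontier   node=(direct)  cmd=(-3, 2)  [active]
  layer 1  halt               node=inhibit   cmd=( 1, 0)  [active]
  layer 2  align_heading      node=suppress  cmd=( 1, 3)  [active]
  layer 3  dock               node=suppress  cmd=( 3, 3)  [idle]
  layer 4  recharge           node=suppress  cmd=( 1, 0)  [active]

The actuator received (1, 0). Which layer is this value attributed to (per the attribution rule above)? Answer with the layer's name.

recharge

layer 0 (explore_frontier) active — direct: (-3, 2)
layer 1 (halt) active — inhibits: none
layer 2 (align_heading) active — suppresses: (1, 3)
layer 3 (dock) idle — unchanged: (1, 3)
layer 4 (recharge) active — suppresses: (1, 0)
→ actuator (1, 0)
last writer: layer 4 = recharge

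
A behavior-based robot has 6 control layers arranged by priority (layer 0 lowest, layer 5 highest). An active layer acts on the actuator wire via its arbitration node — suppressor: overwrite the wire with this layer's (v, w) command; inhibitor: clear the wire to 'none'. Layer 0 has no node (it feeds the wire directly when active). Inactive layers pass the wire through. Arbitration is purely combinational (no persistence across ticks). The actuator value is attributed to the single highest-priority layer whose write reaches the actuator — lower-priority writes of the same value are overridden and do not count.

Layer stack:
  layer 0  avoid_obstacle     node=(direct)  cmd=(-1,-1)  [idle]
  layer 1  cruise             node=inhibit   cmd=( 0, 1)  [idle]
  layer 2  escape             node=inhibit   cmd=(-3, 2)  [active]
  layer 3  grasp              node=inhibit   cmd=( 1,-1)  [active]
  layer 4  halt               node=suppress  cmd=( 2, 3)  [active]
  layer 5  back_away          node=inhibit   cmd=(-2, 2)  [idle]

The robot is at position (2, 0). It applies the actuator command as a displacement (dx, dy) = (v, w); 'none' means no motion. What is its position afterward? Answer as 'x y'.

L0 avoid_obstacle: idle → wire = none
L1 cruise: idle → wire stays none
L2 escape: active, inhibitor → wire = none
L3 grasp: active, inhibitor → wire = none
L4 halt: active, suppressor → wire = (2, 3)
L5 back_away: idle → wire stays (2, 3)
actuator = (2, 3)
position: (2, 0) + (2, 3) = (4, 3)

4 3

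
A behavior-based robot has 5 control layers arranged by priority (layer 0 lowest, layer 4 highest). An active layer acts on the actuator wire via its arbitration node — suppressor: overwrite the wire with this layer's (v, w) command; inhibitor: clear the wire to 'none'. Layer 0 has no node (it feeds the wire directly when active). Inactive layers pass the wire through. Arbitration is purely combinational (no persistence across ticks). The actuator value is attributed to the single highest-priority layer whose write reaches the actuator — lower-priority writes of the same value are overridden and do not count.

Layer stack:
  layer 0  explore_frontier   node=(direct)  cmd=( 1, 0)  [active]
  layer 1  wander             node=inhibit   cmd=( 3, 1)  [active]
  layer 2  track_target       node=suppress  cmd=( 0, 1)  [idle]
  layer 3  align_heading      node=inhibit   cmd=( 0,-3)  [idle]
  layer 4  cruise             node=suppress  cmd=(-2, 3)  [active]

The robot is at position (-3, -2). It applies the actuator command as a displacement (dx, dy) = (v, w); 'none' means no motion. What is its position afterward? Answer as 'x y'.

-5 1

L0 explore_frontier: active, feeds wire = (1, 0)
L1 wander: active, inhibitor → wire = none
L2 track_target: idle → wire stays none
L3 align_heading: idle → wire stays none
L4 cruise: active, suppressor → wire = (-2, 3)
actuator = (-2, 3)
position: (-3, -2) + (-2, 3) = (-5, 1)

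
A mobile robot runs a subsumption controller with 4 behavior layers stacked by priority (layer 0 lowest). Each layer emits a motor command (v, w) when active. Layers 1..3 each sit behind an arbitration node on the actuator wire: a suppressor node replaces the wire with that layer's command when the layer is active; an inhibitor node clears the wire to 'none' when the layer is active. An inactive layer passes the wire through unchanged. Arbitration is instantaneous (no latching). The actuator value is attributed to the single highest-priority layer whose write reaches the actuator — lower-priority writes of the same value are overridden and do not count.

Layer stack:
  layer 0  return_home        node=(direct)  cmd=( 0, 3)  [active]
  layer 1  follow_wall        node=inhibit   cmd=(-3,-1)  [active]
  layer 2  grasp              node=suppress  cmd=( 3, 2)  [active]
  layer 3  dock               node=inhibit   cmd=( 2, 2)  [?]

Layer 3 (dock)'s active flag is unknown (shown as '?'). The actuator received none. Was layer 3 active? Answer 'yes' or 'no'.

If layer 3 is active=yes:
  actuator would be none
If layer 3 is active=no:
  actuator would be (3, 2)
Observed none, so layer 3 was active.

yes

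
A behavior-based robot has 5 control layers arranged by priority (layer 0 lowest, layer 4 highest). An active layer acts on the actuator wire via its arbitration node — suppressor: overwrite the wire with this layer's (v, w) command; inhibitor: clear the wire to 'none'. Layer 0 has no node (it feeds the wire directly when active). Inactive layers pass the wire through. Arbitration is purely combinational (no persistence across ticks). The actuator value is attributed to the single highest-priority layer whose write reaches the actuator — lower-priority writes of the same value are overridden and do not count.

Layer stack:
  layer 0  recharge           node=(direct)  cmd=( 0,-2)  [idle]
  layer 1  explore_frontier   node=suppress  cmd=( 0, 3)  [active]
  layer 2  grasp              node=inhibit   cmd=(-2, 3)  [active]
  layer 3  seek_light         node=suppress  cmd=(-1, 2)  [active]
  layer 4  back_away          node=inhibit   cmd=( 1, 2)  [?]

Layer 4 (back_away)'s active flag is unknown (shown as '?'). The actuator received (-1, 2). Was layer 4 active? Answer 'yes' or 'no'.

If layer 4 is active=yes:
  actuator would be none
If layer 4 is active=no:
  actuator would be (-1, 2)
Observed (-1, 2), so layer 4 was idle.

no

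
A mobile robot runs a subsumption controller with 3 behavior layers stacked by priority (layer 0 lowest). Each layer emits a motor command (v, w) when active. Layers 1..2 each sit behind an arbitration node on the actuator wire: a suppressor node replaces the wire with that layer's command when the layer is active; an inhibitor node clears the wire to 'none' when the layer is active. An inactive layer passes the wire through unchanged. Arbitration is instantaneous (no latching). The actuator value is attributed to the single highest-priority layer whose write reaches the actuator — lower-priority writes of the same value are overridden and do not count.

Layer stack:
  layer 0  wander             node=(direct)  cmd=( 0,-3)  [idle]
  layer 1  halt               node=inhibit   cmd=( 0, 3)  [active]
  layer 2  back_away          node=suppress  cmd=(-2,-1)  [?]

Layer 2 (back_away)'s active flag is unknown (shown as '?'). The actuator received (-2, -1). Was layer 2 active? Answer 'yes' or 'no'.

yes

If layer 2 is active=yes:
  actuator would be (-2, -1)
If layer 2 is active=no:
  actuator would be none
Observed (-2, -1), so layer 2 was active.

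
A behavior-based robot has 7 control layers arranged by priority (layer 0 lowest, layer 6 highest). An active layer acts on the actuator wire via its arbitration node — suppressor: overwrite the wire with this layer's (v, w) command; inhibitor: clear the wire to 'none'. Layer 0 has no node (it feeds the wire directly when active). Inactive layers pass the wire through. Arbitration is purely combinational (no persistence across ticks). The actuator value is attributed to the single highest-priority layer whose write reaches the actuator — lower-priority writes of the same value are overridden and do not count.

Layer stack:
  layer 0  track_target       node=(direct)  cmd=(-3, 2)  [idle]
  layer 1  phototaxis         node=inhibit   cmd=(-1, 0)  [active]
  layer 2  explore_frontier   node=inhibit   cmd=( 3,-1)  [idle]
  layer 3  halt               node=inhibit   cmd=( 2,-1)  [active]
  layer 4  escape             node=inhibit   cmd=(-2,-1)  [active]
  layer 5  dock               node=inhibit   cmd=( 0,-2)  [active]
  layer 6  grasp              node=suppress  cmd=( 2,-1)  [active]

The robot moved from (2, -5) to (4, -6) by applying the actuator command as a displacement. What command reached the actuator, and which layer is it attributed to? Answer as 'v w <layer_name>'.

displacement = (4, -6) − (2, -5) = (2, -1)
L0 track_target: idle → wire = none
L1 phototaxis: active, inhibitor → wire = none
L2 explore_frontier: idle → wire stays none
L3 halt: active, inhibitor → wire = none
L4 escape: active, inhibitor → wire = none
L5 dock: active, inhibitor → wire = none
L6 grasp: active, suppressor → wire = (2, -1)
actuator = (2, -1) — from layer 6 (grasp)

2 -1 grasp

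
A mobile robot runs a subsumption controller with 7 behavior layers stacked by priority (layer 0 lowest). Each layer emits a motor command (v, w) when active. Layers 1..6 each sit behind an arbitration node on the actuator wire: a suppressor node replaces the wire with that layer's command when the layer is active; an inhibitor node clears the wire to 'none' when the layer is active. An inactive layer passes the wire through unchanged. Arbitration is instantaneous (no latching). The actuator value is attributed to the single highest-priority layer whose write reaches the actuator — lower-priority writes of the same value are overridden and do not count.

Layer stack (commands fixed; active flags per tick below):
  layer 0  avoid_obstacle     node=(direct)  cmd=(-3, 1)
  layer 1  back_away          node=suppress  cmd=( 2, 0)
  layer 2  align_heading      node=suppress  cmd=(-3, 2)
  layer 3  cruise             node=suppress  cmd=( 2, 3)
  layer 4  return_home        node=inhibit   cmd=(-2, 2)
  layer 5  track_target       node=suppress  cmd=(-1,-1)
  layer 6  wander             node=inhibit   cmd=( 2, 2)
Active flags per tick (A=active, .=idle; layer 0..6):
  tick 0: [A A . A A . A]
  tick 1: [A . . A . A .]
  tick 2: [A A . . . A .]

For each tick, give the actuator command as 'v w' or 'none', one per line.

tick 0:
  layer 0 (avoid_obstacle) active — direct: (-3, 1)
  layer 1 (back_away) active — suppresses: (2, 0)
  layer 2 (align_heading) idle — unchanged: (2, 0)
  layer 3 (cruise) active — suppresses: (2, 3)
  layer 4 (return_home) active — inhibits: none
  layer 5 (track_target) idle — unchanged: none
  layer 6 (wander) active — inhibits: none
  → actuator none
tick 1:
  layer 0 (avoid_obstacle) active — direct: (-3, 1)
  layer 1 (back_away) idle — unchanged: (-3, 1)
  layer 2 (align_heading) idle — unchanged: (-3, 1)
  layer 3 (cruise) active — suppresses: (2, 3)
  layer 4 (return_home) idle — unchanged: (2, 3)
  layer 5 (track_target) active — suppresses: (-1, -1)
  layer 6 (wander) idle — unchanged: (-1, -1)
  → actuator (-1, -1)
tick 2:
  layer 0 (avoid_obstacle) active — direct: (-3, 1)
  layer 1 (back_away) active — suppresses: (2, 0)
  layer 2 (align_heading) idle — unchanged: (2, 0)
  layer 3 (cruise) idle — unchanged: (2, 0)
  layer 4 (return_home) idle — unchanged: (2, 0)
  layer 5 (track_target) active — suppresses: (-1, -1)
  layer 6 (wander) idle — unchanged: (-1, -1)
  → actuator (-1, -1)

none
-1 -1
-1 -1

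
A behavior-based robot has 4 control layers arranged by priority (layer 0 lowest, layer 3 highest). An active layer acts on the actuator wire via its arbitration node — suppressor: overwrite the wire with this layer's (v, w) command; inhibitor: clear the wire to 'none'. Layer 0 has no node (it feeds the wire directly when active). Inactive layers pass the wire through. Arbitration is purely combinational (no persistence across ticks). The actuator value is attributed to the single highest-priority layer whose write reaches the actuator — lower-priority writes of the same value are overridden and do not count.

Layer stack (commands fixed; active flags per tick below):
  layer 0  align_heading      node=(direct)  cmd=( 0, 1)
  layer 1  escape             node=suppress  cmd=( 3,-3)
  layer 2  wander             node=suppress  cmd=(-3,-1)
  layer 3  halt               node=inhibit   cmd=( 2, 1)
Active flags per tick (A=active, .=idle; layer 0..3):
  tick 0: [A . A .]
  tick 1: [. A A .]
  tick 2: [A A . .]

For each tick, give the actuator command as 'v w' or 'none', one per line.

-3 -1
-3 -1
3 -3

tick 0:
  layer 0 (align_heading) active — direct: (0, 1)
  layer 1 (escape) idle — unchanged: (0, 1)
  layer 2 (wander) active — suppresses: (-3, -1)
  layer 3 (halt) idle — unchanged: (-3, -1)
  → actuator (-3, -1)
tick 1:
  layer 0 (align_heading) idle — none
  layer 1 (escape) active — suppresses: (3, -3)
  layer 2 (wander) active — suppresses: (-3, -1)
  layer 3 (halt) idle — unchanged: (-3, -1)
  → actuator (-3, -1)
tick 2:
  layer 0 (align_heading) active — direct: (0, 1)
  layer 1 (escape) active — suppresses: (3, -3)
  layer 2 (wander) idle — unchanged: (3, -3)
  layer 3 (halt) idle — unchanged: (3, -3)
  → actuator (3, -3)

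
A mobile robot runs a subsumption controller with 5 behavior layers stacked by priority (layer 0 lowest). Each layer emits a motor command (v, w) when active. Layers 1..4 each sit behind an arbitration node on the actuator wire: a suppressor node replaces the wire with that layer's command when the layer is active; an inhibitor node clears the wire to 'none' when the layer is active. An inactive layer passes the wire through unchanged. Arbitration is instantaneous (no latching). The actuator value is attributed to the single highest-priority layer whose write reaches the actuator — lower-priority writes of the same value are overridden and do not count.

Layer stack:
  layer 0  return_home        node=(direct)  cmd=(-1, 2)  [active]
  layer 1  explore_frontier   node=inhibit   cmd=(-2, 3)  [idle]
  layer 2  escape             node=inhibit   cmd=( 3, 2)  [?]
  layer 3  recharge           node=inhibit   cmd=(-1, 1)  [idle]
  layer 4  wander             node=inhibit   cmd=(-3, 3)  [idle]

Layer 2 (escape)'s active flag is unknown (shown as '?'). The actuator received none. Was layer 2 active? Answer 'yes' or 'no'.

yes

If layer 2 is active=yes:
  actuator would be none
If layer 2 is active=no:
  actuator would be (-1, 2)
Observed none, so layer 2 was active.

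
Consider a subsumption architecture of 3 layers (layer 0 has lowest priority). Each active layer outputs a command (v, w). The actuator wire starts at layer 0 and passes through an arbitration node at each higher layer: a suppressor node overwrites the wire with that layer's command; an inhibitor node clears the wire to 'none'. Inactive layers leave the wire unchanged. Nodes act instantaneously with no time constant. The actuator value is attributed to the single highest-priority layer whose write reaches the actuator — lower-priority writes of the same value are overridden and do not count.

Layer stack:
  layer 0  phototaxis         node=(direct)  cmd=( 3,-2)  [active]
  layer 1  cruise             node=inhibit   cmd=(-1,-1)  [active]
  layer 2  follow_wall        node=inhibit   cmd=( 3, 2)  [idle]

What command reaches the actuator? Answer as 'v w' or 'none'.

none

L0 phototaxis: active, feeds wire = (3, -2)
L1 cruise: active, inhibitor → wire = none
L2 follow_wall: idle → wire stays none
actuator = none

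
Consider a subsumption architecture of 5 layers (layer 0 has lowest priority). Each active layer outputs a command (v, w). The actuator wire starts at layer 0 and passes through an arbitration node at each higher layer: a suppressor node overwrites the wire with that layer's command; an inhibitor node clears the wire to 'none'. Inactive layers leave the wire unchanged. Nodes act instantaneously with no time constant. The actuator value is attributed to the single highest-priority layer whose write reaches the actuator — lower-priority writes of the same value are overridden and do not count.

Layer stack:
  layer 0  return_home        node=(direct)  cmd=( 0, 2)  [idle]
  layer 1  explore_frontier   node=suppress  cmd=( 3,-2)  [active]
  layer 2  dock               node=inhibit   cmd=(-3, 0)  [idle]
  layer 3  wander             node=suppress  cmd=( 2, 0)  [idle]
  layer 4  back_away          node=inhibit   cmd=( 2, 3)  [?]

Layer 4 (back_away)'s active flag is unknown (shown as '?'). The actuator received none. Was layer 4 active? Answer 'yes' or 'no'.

If layer 4 is active=yes:
  actuator would be none
If layer 4 is active=no:
  actuator would be (3, -2)
Observed none, so layer 4 was active.

yes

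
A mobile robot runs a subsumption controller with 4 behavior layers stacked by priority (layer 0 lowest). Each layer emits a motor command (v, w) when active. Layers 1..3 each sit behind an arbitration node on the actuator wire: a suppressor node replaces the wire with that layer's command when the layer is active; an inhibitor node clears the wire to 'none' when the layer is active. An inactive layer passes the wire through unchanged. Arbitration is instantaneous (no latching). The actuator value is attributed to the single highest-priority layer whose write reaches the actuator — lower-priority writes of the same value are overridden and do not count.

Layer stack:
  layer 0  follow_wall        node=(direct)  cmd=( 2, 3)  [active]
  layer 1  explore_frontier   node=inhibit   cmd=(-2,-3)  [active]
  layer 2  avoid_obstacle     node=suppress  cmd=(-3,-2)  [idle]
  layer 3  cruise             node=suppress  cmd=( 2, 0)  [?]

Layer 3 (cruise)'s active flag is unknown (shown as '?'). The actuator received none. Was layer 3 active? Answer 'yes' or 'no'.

If layer 3 is active=yes:
  actuator would be (2, 0)
If layer 3 is active=no:
  actuator would be none
Observed none, so layer 3 was idle.

no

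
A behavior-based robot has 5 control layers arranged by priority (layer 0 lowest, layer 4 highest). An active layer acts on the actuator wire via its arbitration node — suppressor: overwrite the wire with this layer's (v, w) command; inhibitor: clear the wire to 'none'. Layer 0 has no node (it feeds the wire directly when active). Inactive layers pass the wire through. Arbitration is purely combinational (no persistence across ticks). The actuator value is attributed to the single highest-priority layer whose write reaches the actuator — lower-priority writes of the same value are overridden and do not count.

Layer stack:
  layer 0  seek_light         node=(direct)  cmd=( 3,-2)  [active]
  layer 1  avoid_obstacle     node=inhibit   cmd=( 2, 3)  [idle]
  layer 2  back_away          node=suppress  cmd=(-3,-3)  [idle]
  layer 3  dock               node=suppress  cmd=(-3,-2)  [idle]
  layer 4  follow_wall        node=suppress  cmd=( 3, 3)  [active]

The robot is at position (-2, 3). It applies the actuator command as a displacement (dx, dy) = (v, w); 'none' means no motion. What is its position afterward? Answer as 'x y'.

L0 seek_light: active, feeds wire = (3, -2)
L1 avoid_obstacle: idle → wire stays (3, -2)
L2 back_away: idle → wire stays (3, -2)
L3 dock: idle → wire stays (3, -2)
L4 follow_wall: active, suppressor → wire = (3, 3)
actuator = (3, 3)
position: (-2, 3) + (3, 3) = (1, 6)

1 6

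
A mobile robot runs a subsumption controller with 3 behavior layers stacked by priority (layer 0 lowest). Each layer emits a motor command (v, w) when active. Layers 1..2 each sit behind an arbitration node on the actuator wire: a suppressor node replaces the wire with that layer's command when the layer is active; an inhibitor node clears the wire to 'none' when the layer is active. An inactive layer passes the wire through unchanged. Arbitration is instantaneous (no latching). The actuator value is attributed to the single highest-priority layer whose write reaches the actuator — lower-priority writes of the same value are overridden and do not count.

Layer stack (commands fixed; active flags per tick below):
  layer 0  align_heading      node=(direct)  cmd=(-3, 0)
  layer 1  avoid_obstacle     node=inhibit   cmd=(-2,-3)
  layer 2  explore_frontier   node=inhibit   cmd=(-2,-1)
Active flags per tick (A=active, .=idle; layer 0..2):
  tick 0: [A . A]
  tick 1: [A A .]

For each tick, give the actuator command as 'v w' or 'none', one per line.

none
none

tick 0:
  [0] align_heading on; wire := (-3, 0)
  [1] avoid_obstacle off; pass (-3, 0)
  [2] explore_frontier on (inhibit); wire := none
  output none
tick 1:
  [0] align_heading on; wire := (-3, 0)
  [1] avoid_obstacle on (inhibit); wire := none
  [2] explore_frontier off; pass none
  output none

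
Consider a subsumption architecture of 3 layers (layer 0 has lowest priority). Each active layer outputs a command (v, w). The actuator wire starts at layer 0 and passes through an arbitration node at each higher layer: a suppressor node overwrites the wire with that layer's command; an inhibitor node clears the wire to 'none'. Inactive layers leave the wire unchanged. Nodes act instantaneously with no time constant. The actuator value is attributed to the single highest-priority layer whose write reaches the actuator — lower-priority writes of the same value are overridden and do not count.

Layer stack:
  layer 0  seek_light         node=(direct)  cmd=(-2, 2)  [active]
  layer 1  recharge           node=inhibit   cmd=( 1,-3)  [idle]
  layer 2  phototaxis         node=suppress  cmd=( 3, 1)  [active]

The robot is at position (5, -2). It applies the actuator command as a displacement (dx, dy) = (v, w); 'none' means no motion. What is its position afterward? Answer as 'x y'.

L0 seek_light: active, feeds wire = (-2, 2)
L1 recharge: idle → wire stays (-2, 2)
L2 phototaxis: active, suppressor → wire = (3, 1)
actuator = (3, 1)
position: (5, -2) + (3, 1) = (8, -1)

8 -1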